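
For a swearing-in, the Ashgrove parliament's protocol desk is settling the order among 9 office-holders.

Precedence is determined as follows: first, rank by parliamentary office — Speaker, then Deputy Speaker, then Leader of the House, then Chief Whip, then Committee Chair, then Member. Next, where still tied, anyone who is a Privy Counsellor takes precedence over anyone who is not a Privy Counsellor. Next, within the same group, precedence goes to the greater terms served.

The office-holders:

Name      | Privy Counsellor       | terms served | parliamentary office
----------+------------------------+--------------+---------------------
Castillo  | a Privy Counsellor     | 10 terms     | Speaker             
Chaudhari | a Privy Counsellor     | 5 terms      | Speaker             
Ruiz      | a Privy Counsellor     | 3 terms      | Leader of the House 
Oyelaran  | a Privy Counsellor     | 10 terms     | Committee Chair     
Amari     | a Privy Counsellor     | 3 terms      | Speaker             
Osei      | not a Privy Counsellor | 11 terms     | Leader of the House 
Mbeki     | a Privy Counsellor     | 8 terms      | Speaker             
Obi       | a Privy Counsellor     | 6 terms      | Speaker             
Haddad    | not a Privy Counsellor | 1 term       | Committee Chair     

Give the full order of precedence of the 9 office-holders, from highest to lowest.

Castillo, Mbeki, Obi, Chaudhari, Amari, Ruiz, Osei, Oyelaran, Haddad

By parliamentary office: Castillo, Mbeki, Obi, Chaudhari and Amari (Speaker); then Ruiz and Osei (Leader of the House); then Oyelaran and Haddad (Committee Chair).
Castillo, Mbeki, Obi, Chaudhari and Amari are each a Privy Counsellor, so the next rule applies.
Among Castillo, Mbeki, Obi, Chaudhari and Amari, by terms served (higher first): Castillo (10 terms) before Mbeki (8 terms) before Obi (6 terms) before Chaudhari (5 terms) before Amari (3 terms).
Among Ruiz and Osei, a Privy Counsellor before not a Privy Counsellor: Ruiz (a Privy Counsellor) before Osei (not a Privy Counsellor).
Among Oyelaran and Haddad, a Privy Counsellor before not a Privy Counsellor: Oyelaran (a Privy Counsellor) before Haddad (not a Privy Counsellor).
Full order: Castillo, Mbeki, Obi, Chaudhari, Amari, Ruiz, Osei, Oyelaran, Haddad.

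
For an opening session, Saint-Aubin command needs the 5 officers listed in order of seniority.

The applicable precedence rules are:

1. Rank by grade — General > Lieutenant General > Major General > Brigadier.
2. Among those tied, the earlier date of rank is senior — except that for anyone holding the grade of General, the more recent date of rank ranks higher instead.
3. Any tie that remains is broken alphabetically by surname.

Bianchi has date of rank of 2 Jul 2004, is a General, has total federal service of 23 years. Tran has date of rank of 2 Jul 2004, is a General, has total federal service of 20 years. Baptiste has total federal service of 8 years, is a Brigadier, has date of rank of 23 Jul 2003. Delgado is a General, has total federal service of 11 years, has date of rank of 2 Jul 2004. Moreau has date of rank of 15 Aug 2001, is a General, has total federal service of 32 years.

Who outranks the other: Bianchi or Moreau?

Bianchi

By grade: Bianchi, Delgado, Tran and Moreau (General); then Baptiste (Brigadier).
Among Bianchi, Delgado, Tran and Moreau, by date of rank (later first) (reversed rule for this group): Bianchi, Delgado and Tran (2 Jul 2004) before Moreau (15 Aug 2001).
Among Bianchi, Delgado and Tran, alphabetically by surname: Bianchi before Delgado before Tran.
So Bianchi takes precedence.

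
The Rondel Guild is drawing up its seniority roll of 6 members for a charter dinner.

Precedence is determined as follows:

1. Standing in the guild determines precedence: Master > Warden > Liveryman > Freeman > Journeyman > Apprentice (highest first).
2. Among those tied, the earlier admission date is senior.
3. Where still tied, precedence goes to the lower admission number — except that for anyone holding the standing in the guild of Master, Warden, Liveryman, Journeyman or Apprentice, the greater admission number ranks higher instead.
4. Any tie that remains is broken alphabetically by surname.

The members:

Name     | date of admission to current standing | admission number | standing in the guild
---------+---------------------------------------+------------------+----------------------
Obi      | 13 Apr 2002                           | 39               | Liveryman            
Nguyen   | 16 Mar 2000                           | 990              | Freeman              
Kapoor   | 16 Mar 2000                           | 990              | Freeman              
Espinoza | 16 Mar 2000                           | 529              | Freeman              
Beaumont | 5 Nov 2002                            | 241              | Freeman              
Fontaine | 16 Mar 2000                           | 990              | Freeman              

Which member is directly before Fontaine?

By standing in the guild: Obi (Liveryman); then Espinoza, Fontaine, Kapoor, Nguyen and Beaumont (Freeman).
Among Espinoza, Fontaine, Kapoor, Nguyen and Beaumont, by date of admission to current standing (earlier first): Espinoza, Fontaine, Kapoor and Nguyen (16 Mar 2000) before Beaumont (5 Nov 2002).
Among Espinoza, Fontaine, Kapoor and Nguyen, by admission number (lower first): Espinoza (529) before Fontaine, Kapoor and Nguyen (990).
Among Fontaine, Kapoor and Nguyen, alphabetically by surname: Fontaine before Kapoor before Nguyen.
Order: Obi, Espinoza, Fontaine, Kapoor, Nguyen, Beaumont.

Espinoza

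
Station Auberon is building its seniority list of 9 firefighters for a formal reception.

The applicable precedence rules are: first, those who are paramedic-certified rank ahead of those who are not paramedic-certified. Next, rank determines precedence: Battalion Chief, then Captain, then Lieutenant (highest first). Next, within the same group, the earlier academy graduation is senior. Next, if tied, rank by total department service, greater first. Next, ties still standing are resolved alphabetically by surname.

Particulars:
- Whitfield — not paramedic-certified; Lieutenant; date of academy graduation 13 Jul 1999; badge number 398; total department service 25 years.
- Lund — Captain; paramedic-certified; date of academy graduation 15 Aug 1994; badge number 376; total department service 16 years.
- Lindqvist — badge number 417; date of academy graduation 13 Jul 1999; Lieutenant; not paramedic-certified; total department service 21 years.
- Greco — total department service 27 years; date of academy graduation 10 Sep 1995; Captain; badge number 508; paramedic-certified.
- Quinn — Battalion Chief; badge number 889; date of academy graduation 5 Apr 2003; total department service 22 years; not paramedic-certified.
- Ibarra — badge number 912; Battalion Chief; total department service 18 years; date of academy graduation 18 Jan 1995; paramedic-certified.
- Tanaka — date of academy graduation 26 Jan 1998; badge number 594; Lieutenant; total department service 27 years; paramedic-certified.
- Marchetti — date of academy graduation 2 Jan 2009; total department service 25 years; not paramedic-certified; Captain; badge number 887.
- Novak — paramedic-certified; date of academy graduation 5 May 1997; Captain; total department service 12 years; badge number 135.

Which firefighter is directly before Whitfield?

By the first rule: Ibarra, Lund, Greco, Novak and Tanaka (each paramedic-certified); then Quinn, Marchetti, Whitfield and Lindqvist (each not paramedic-certified).
Among Ibarra, Lund, Greco, Novak and Tanaka, by rank: Ibarra (Battalion Chief) before Lund, Greco and Novak (Captain) before Tanaka (Lieutenant).
Among Lund, Greco and Novak, by date of academy graduation (earlier first): Lund (15 Aug 1994) before Greco (10 Sep 1995) before Novak (5 May 1997).
Among Quinn, Marchetti, Whitfield and Lindqvist, by rank: Quinn (Battalion Chief) before Marchetti (Captain) before Whitfield and Lindqvist (Lieutenant).
Whitfield and Lindqvist both have date of academy graduation 13 Jul 1999, so the next rule applies.
Among Whitfield and Lindqvist, by total department service (higher first): Whitfield (25 years) before Lindqvist (21 years).
Order: Ibarra, Lund, Greco, Novak, Tanaka, Quinn, Marchetti, Whitfield, Lindqvist.

Marchetti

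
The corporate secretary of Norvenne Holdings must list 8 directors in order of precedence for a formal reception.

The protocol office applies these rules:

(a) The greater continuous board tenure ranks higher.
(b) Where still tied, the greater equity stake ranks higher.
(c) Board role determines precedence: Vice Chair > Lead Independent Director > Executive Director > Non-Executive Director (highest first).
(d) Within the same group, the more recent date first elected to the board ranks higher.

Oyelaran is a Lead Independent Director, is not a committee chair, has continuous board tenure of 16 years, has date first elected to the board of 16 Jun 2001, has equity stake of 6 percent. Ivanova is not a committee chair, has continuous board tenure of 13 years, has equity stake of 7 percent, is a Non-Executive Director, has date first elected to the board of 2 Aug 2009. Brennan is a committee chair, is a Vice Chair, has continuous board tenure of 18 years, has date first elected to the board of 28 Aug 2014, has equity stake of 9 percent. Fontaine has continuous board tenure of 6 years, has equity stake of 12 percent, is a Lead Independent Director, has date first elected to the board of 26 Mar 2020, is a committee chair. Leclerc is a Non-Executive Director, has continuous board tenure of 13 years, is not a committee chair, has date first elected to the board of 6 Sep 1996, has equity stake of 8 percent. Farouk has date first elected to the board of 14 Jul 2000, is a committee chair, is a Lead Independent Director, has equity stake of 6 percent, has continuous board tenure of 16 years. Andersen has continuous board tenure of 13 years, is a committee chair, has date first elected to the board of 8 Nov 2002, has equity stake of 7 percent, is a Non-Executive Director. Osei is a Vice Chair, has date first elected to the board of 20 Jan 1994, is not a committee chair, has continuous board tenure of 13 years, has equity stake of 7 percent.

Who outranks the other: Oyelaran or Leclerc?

By continuous board tenure (higher first): Brennan (18 years); then Oyelaran and Farouk (both 16 years); then Leclerc, Osei, Ivanova and Andersen (each 13 years); then Fontaine (6 years).
Oyelaran and Farouk both have equity stake 6 percent, so the next rule applies.
Oyelaran and Farouk are each Lead Independent Director, so the next rule applies.
Among Oyelaran and Farouk, by date first elected to the board (later first): Oyelaran (16 Jun 2001) before Farouk (14 Jul 2000).
Among Leclerc, Osei, Ivanova and Andersen, by equity stake (higher first): Leclerc (8 percent) before Osei, Ivanova and Andersen (7 percent).
Among Osei, Ivanova and Andersen, by board role: Osei (Vice Chair) before Ivanova and Andersen (Non-Executive Director).
Among Ivanova and Andersen, by date first elected to the board (later first): Ivanova (2 Aug 2009) before Andersen (8 Nov 2002).
So Oyelaran takes precedence.

Oyelaran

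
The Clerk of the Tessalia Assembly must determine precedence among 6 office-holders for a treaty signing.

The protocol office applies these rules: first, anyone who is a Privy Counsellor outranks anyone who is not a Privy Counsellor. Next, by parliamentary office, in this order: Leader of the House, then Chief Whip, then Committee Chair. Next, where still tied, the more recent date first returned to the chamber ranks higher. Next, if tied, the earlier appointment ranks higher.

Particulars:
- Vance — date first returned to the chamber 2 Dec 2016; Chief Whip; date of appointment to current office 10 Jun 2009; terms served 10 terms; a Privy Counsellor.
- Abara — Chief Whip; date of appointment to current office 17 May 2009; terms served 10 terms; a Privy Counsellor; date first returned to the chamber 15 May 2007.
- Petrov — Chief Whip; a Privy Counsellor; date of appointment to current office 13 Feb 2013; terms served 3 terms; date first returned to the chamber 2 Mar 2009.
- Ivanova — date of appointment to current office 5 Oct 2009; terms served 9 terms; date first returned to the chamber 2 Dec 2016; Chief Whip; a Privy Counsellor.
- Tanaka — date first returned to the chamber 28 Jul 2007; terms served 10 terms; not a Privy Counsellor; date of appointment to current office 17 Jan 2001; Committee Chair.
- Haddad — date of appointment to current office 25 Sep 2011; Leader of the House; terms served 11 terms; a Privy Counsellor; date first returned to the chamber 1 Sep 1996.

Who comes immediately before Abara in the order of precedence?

By the first rule: Haddad, Vance, Ivanova, Petrov and Abara (each a Privy Counsellor); then Tanaka (not a Privy Counsellor).
Among Haddad, Vance, Ivanova, Petrov and Abara, by parliamentary office: Haddad (Leader of the House) before Vance, Ivanova, Petrov and Abara (Chief Whip).
Among Vance, Ivanova, Petrov and Abara, by date first returned to the chamber (later first): Vance and Ivanova (2 Dec 2016) before Petrov (2 Mar 2009) before Abara (15 May 2007).
Among Vance and Ivanova, by date of appointment to current office (earlier first): Vance (10 Jun 2009) before Ivanova (5 Oct 2009).
Order: Haddad, Vance, Ivanova, Petrov, Abara, Tanaka.

Petrov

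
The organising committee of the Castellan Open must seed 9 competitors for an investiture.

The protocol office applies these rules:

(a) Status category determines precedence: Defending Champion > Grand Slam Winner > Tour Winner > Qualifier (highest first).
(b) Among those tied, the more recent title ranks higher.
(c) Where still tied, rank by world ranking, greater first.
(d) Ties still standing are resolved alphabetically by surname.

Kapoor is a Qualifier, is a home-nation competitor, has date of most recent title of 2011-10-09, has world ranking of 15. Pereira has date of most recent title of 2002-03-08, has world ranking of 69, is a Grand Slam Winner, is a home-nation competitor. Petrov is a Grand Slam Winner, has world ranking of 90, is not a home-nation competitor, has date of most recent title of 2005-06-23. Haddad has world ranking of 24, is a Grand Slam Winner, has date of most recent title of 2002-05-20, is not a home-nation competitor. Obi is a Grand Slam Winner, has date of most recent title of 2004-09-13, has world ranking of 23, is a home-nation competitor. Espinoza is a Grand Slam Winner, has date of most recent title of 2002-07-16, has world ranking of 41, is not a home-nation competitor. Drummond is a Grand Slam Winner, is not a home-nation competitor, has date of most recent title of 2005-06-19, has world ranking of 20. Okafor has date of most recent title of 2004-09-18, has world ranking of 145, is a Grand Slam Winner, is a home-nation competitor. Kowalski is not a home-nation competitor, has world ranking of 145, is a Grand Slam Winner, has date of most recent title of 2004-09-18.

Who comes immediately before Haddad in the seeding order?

By status category: Petrov, Drummond, Kowalski, Okafor, Obi, Espinoza, Haddad and Pereira (Grand Slam Winner); then Kapoor (Qualifier).
Among Petrov, Drummond, Kowalski, Okafor, Obi, Espinoza, Haddad and Pereira, by date of most recent title (later first): Petrov (2005-06-23) before Drummond (2005-06-19) before Kowalski and Okafor (2004-09-18) before Obi (2004-09-13) before Espinoza (2002-07-16) before Haddad (2002-05-20) before Pereira (2002-03-08).
Kowalski and Okafor both have world ranking 145, so the next rule applies.
Among Kowalski and Okafor, alphabetically by surname: Kowalski before Okafor.
Order: Petrov, Drummond, Kowalski, Okafor, Obi, Espinoza, Haddad, Pereira, Kapoor.

Espinoza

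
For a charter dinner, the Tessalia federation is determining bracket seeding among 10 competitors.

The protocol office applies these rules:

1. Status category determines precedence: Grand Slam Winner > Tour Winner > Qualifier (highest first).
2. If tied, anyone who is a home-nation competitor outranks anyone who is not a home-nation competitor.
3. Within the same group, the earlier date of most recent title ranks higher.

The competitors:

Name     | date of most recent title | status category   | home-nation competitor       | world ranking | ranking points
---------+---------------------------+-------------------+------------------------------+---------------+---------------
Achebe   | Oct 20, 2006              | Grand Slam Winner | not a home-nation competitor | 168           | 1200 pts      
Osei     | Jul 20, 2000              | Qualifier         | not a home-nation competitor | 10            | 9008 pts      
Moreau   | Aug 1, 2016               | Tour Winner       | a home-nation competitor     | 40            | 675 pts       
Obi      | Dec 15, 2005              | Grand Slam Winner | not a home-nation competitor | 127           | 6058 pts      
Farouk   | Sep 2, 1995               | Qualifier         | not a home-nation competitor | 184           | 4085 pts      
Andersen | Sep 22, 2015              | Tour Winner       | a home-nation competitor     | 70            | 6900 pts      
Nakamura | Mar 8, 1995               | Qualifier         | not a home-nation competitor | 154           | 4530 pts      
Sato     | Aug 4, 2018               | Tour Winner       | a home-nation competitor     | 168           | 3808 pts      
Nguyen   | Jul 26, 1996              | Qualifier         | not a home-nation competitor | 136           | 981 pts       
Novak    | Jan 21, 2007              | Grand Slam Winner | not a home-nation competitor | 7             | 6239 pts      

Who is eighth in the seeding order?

Farouk

By status category: Obi, Achebe and Novak (Grand Slam Winner); then Andersen, Moreau and Sato (Tour Winner); then Nakamura, Farouk, Nguyen and Osei (Qualifier).
Obi, Achebe and Novak are each not a home-nation competitor, so the next rule applies.
Among Obi, Achebe and Novak, by date of most recent title (earlier first): Obi (Dec 15, 2005) before Achebe (Oct 20, 2006) before Novak (Jan 21, 2007).
Andersen, Moreau and Sato are each a home-nation competitor, so the next rule applies.
Among Andersen, Moreau and Sato, by date of most recent title (earlier first): Andersen (Sep 22, 2015) before Moreau (Aug 1, 2016) before Sato (Aug 4, 2018).
Nakamura, Farouk, Nguyen and Osei are each not a home-nation competitor, so the next rule applies.
Among Nakamura, Farouk, Nguyen and Osei, by date of most recent title (earlier first): Nakamura (Mar 8, 1995) before Farouk (Sep 2, 1995) before Nguyen (Jul 26, 1996) before Osei (Jul 20, 2000).
Order: Obi, Achebe, Novak, Andersen, Moreau, Sato, Nakamura, Farouk, Nguyen, Osei.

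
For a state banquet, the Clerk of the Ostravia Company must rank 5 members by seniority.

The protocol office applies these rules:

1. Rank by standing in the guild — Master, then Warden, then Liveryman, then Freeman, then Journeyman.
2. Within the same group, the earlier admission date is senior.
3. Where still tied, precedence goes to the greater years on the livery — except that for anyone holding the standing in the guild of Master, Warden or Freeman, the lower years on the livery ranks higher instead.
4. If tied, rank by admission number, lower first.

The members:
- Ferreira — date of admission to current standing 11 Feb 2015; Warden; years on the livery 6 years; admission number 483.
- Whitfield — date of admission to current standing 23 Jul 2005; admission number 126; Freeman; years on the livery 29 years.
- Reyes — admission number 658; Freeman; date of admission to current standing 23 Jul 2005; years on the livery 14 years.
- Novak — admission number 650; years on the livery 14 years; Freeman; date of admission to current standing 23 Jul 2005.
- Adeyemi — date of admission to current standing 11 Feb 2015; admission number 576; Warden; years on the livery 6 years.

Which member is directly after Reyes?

By standing in the guild: Ferreira and Adeyemi (Warden); then Novak, Reyes and Whitfield (Freeman).
Ferreira and Adeyemi both have date of admission to current standing 11 Feb 2015, so the next rule applies.
Ferreira and Adeyemi both have years on the livery 6 years, so the next rule applies.
Among Ferreira and Adeyemi, by admission number (lower first): Ferreira (483) before Adeyemi (576).
Novak, Reyes and Whitfield all have date of admission to current standing 23 Jul 2005, so the next rule applies.
Among Novak, Reyes and Whitfield, by years on the livery (lower first) (reversed rule for this group): Novak and Reyes (14 years) before Whitfield (29 years).
Among Novak and Reyes, by admission number (lower first): Novak (650) before Reyes (658).
Order: Ferreira, Adeyemi, Novak, Reyes, Whitfield.

Whitfield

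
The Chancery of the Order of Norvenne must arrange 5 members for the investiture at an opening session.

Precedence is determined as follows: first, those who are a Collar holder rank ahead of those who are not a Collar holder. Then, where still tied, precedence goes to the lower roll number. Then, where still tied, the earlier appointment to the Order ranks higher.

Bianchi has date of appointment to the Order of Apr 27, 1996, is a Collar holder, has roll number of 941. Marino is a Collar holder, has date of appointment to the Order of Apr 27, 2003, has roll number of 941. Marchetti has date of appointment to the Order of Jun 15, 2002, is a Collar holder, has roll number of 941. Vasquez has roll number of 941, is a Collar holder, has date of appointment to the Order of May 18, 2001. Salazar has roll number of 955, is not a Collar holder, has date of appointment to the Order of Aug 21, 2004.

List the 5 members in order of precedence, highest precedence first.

Bianchi, Vasquez, Marchetti, Marino, Salazar

By the first rule: Bianchi, Vasquez, Marchetti and Marino (each a Collar holder); then Salazar (not a Collar holder).
Bianchi, Vasquez, Marchetti and Marino all have roll number 941, so the next rule applies.
Among Bianchi, Vasquez, Marchetti and Marino, by date of appointment to the Order (earlier first): Bianchi (Apr 27, 1996) before Vasquez (May 18, 2001) before Marchetti (Jun 15, 2002) before Marino (Apr 27, 2003).
Full order: Bianchi, Vasquez, Marchetti, Marino, Salazar.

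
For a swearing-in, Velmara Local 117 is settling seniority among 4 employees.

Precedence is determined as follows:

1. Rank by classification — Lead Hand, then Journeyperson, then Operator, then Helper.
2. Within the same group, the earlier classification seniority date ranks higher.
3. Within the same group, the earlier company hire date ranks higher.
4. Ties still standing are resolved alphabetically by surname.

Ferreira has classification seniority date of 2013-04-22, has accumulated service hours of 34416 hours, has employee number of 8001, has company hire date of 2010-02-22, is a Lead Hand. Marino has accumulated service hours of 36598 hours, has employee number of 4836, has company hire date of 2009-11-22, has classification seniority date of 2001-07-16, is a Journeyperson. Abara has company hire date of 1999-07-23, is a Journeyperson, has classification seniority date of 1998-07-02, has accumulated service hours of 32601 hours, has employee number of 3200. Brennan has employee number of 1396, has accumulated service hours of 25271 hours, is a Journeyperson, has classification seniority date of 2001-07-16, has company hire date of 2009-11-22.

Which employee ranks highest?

Ferreira

By classification: Ferreira (Lead Hand); then Abara, Brennan and Marino (Journeyperson).
Among Abara, Brennan and Marino, by classification seniority date (earlier first): Abara (1998-07-02) before Brennan and Marino (2001-07-16).
Brennan and Marino both have company hire date 2009-11-22, so the next rule applies.
Among Brennan and Marino, alphabetically by surname: Brennan before Marino.
Order: Ferreira, Abara, Brennan, Marino.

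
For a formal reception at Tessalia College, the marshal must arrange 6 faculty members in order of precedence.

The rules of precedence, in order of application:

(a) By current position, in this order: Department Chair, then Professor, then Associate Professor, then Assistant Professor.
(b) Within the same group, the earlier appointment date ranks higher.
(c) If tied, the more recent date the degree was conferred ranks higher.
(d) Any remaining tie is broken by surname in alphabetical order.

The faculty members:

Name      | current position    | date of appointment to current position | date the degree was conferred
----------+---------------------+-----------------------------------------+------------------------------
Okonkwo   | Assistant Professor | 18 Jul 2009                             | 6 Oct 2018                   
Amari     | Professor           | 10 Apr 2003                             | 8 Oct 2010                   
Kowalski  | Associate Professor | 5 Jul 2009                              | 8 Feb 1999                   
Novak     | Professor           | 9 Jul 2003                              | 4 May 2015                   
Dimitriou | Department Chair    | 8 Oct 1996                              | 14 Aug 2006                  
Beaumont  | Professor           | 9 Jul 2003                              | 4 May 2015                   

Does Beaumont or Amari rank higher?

By current position: Dimitriou (Department Chair); then Amari, Beaumont and Novak (Professor); then Kowalski (Associate Professor); then Okonkwo (Assistant Professor).
Among Amari, Beaumont and Novak, by date of appointment to current position (earlier first): Amari (10 Apr 2003) before Beaumont and Novak (9 Jul 2003).
Beaumont and Novak both have date the degree was conferred 4 May 2015, so the next rule applies.
Among Beaumont and Novak, alphabetically by surname: Beaumont before Novak.
So Amari takes precedence.

Amari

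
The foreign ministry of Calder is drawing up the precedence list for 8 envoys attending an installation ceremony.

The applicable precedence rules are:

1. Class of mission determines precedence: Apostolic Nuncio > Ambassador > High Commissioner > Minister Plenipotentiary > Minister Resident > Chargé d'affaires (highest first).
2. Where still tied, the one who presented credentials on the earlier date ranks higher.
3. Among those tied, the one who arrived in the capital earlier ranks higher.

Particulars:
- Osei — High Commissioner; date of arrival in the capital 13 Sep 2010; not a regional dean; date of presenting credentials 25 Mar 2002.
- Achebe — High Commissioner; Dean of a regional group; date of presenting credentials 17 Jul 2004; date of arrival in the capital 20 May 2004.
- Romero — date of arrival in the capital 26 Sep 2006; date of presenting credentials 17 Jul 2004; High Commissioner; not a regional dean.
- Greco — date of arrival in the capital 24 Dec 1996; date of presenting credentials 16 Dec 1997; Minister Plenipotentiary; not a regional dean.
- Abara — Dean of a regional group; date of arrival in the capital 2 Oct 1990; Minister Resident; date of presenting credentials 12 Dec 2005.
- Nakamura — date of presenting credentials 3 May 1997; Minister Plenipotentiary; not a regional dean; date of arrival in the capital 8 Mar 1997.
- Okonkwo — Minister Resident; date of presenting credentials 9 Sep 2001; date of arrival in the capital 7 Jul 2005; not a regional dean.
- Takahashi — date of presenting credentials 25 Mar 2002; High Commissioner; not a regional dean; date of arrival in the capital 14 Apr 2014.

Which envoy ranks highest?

By class of mission: Osei, Takahashi, Achebe and Romero (High Commissioner); then Nakamura and Greco (Minister Plenipotentiary); then Okonkwo and Abara (Minister Resident).
Among Osei, Takahashi, Achebe and Romero, by date of presenting credentials (earlier first): Osei and Takahashi (25 Mar 2002) before Achebe and Romero (17 Jul 2004).
Among Osei and Takahashi, by date of arrival in the capital (earlier first): Osei (13 Sep 2010) before Takahashi (14 Apr 2014).
Among Achebe and Romero, by date of arrival in the capital (earlier first): Achebe (20 May 2004) before Romero (26 Sep 2006).
Among Nakamura and Greco, by date of presenting credentials (earlier first): Nakamura (3 May 1997) before Greco (16 Dec 1997).
Among Okonkwo and Abara, by date of presenting credentials (earlier first): Okonkwo (9 Sep 2001) before Abara (12 Dec 2005).
Order: Osei, Takahashi, Achebe, Romero, Nakamura, Greco, Okonkwo, Abara.

Osei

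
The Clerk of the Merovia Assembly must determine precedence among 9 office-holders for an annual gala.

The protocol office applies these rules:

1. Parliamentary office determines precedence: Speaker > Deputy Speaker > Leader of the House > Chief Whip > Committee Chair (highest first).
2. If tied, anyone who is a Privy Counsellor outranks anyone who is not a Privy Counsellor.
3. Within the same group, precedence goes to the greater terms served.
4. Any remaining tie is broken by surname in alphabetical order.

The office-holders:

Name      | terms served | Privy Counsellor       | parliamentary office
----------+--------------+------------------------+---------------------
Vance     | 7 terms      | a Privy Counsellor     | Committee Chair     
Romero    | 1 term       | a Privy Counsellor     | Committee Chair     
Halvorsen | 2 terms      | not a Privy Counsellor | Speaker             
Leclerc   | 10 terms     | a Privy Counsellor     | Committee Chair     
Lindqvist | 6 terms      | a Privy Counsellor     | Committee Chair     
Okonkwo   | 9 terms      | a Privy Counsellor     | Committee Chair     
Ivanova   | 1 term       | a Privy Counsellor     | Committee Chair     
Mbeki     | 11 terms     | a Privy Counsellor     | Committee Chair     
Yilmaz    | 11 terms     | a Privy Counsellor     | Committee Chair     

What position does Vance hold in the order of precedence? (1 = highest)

By parliamentary office: Halvorsen (Speaker); then Mbeki, Yilmaz, Leclerc, Okonkwo, Vance, Lindqvist, Ivanova and Romero (Committee Chair).
Mbeki, Yilmaz, Leclerc, Okonkwo, Vance, Lindqvist, Ivanova and Romero are each a Privy Counsellor, so the next rule applies.
Among Mbeki, Yilmaz, Leclerc, Okonkwo, Vance, Lindqvist, Ivanova and Romero, by terms served (higher first): Mbeki and Yilmaz (11 terms) before Leclerc (10 terms) before Okonkwo (9 terms) before Vance (7 terms) before Lindqvist (6 terms) before Ivanova and Romero (1 term).
Among Mbeki and Yilmaz, alphabetically by surname: Mbeki before Yilmaz.
Among Ivanova and Romero, alphabetically by surname: Ivanova before Romero.
Order: Halvorsen, Mbeki, Yilmaz, Leclerc, Okonkwo, Vance, Lindqvist, Ivanova, Romero. So position 6.

6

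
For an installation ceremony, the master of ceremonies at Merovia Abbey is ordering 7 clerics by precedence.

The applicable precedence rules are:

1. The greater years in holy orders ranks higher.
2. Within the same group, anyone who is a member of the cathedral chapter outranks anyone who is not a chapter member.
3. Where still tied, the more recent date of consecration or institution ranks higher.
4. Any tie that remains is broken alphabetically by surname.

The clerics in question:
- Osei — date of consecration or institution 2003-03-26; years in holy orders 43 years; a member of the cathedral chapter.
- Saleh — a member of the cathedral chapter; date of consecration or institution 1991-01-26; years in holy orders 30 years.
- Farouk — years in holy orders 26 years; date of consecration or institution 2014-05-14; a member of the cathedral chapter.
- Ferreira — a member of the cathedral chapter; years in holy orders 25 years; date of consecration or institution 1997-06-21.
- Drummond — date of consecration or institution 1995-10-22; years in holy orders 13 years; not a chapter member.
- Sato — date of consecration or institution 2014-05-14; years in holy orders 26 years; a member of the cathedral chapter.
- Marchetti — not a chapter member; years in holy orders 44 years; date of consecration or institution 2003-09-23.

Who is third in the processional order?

Saleh

By years in holy orders (higher first): Marchetti (44 years); then Osei (43 years); then Saleh (30 years); then Farouk and Sato (both 26 years); then Ferreira (25 years); then Drummond (13 years).
Farouk and Sato are each a member of the cathedral chapter, so the next rule applies.
Farouk and Sato both have date of consecration or institution 2014-05-14, so the next rule applies.
Among Farouk and Sato, alphabetically by surname: Farouk before Sato.
Order: Marchetti, Osei, Saleh, Farouk, Sato, Ferreira, Drummond.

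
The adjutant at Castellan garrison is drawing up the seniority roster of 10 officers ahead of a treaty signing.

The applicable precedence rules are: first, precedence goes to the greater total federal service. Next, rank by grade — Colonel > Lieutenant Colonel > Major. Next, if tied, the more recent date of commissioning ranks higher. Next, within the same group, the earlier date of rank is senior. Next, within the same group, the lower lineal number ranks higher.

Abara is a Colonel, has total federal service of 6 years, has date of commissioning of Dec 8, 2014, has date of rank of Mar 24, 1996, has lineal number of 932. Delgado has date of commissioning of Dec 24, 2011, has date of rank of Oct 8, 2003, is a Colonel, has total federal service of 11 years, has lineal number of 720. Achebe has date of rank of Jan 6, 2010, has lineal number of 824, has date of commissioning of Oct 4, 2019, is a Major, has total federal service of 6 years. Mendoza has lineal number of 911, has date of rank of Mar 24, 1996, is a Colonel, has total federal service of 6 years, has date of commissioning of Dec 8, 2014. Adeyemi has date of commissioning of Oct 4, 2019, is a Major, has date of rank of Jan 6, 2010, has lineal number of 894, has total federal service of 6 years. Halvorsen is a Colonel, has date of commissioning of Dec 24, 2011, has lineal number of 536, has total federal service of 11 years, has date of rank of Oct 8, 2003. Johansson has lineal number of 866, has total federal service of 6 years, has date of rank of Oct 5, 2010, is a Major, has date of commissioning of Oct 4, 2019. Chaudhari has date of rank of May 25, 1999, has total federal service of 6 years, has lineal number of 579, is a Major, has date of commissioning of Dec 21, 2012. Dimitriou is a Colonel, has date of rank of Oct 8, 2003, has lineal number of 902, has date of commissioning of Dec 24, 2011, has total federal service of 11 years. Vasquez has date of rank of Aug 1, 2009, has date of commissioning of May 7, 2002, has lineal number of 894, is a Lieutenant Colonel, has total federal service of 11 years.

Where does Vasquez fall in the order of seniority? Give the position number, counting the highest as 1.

4

By total federal service (higher first): Halvorsen, Delgado, Dimitriou and Vasquez (each 11 years); then Mendoza, Abara, Achebe, Adeyemi, Johansson and Chaudhari (each 6 years).
Among Halvorsen, Delgado, Dimitriou and Vasquez, by grade: Halvorsen, Delgado and Dimitriou (Colonel) before Vasquez (Lieutenant Colonel).
Halvorsen, Delgado and Dimitriou all have date of commissioning Dec 24, 2011, so the next rule applies.
Halvorsen, Delgado and Dimitriou all have date of rank Oct 8, 2003, so the next rule applies.
Among Halvorsen, Delgado and Dimitriou, by lineal number (lower first): Halvorsen (536) before Delgado (720) before Dimitriou (902).
Among Mendoza, Abara, Achebe, Adeyemi, Johansson and Chaudhari, by grade: Mendoza and Abara (Colonel) before Achebe, Adeyemi, Johansson and Chaudhari (Major).
Mendoza and Abara both have date of commissioning Dec 8, 2014, so the next rule applies.
Mendoza and Abara both have date of rank Mar 24, 1996, so the next rule applies.
Among Mendoza and Abara, by lineal number (lower first): Mendoza (911) before Abara (932).
Among Achebe, Adeyemi, Johansson and Chaudhari, by date of commissioning (later first): Achebe, Adeyemi and Johansson (Oct 4, 2019) before Chaudhari (Dec 21, 2012).
Among Achebe, Adeyemi and Johansson, by date of rank (earlier first): Achebe and Adeyemi (Jan 6, 2010) before Johansson (Oct 5, 2010).
Among Achebe and Adeyemi, by lineal number (lower first): Achebe (824) before Adeyemi (894).
Order: Halvorsen, Delgado, Dimitriou, Vasquez, Mendoza, Abara, Achebe, Adeyemi, Johansson, Chaudhari. So position 4.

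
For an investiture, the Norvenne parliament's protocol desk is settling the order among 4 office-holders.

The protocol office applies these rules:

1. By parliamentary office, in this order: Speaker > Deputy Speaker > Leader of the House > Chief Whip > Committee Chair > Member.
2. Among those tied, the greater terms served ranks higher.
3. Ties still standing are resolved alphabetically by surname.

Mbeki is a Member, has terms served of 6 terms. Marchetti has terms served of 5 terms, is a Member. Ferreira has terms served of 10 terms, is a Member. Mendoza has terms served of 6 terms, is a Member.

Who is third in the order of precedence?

By parliamentary office: Ferreira, Mbeki, Mendoza and Marchetti (Member).
Among Ferreira, Mbeki, Mendoza and Marchetti, by terms served (higher first): Ferreira (10 terms) before Mbeki and Mendoza (6 terms) before Marchetti (5 terms).
Among Mbeki and Mendoza, alphabetically by surname: Mbeki before Mendoza.
Order: Ferreira, Mbeki, Mendoza, Marchetti.

Mendoza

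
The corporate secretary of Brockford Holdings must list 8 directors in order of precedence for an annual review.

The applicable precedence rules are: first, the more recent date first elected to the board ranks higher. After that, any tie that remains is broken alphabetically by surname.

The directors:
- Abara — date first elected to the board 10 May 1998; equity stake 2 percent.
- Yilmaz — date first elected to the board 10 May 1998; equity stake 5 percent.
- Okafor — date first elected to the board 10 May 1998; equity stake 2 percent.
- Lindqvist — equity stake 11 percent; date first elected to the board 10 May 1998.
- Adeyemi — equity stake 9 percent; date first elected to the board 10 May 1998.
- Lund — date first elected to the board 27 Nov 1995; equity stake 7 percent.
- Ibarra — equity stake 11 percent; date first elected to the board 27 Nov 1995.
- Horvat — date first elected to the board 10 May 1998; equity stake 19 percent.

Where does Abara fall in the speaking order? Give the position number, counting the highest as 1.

By date first elected to the board (later first): Abara, Adeyemi, Horvat, Lindqvist, Okafor and Yilmaz (each 10 May 1998); then Ibarra and Lund (both 27 Nov 1995).
Among Abara, Adeyemi, Horvat, Lindqvist, Okafor and Yilmaz, alphabetically by surname: Abara before Adeyemi before Horvat before Lindqvist before Okafor before Yilmaz.
Among Ibarra and Lund, alphabetically by surname: Ibarra before Lund.
Order: Abara, Adeyemi, Horvat, Lindqvist, Okafor, Yilmaz, Ibarra, Lund. So position 1.

1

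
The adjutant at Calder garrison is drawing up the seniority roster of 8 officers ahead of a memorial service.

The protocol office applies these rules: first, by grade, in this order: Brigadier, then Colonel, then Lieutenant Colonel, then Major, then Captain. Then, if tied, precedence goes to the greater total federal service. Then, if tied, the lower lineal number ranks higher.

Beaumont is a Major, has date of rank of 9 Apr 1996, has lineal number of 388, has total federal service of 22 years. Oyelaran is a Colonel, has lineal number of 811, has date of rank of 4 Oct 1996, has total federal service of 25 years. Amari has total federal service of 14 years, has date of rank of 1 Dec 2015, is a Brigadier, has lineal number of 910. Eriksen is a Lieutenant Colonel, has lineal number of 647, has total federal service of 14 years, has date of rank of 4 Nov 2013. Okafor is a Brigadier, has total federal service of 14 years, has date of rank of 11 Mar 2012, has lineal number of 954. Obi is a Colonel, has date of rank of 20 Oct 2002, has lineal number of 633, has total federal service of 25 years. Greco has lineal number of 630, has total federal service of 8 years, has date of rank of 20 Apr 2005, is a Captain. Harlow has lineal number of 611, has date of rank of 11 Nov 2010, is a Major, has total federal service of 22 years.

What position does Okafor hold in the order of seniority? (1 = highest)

By grade: Amari and Okafor (Brigadier); then Obi and Oyelaran (Colonel); then Eriksen (Lieutenant Colonel); then Beaumont and Harlow (Major); then Greco (Captain).
Amari and Okafor both have total federal service 14 years, so the next rule applies.
Among Amari and Okafor, by lineal number (lower first): Amari (910) before Okafor (954).
Obi and Oyelaran both have total federal service 25 years, so the next rule applies.
Among Obi and Oyelaran, by lineal number (lower first): Obi (633) before Oyelaran (811).
Beaumont and Harlow both have total federal service 22 years, so the next rule applies.
Among Beaumont and Harlow, by lineal number (lower first): Beaumont (388) before Harlow (611).
Order: Amari, Okafor, Obi, Oyelaran, Eriksen, Beaumont, Harlow, Greco. So position 2.

2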